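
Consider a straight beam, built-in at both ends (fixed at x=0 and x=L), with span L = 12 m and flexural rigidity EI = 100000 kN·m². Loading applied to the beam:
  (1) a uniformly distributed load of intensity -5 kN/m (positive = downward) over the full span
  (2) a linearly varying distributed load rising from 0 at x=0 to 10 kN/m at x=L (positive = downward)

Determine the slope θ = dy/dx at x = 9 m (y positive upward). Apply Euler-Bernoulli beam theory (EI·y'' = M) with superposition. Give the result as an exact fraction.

Load 1 — uniform load w=-5 kN/m over full span:
  θ_1 = -wx(L-x)(L-2x)/(12EI) = -(-5)·9·(12-9)·(12-2·9)/(12·100000) = -27/40000 rad
Load 2 — triangular load w₀=10 kN/m (0→w₀ over full span):
  θ_2 = -w₀(2x(L-x)(L-2x)(x+2L)+x²(L-x)²)/(120LEI) = -10·(2·9·(12-9)·(12-2·9)·(9+2·12)+9²·(12-9)²)/(120·12·100000) = 1107/1600000 rad
Superposition: θ = Σ θ_i = 27/1600000 rad ≈ 0.000017 rad

θ(9) = 27/1600000 rad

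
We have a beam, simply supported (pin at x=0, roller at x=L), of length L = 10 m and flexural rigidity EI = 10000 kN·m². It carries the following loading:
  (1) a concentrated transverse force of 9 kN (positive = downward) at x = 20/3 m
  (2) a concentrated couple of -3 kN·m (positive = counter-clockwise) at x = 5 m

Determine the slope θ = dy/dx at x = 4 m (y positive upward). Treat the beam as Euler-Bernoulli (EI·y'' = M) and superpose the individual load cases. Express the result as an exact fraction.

Load 1 — point force P=9 kN at a=20/3 m (b=L-a=10/3):
  θ_1 = -Pb(L²-b²-3x²)/(6LEI)  [x≤a] = -9·(10/3)·(10²-(10/3)²-3·4²)/(6·10·10000) = -23/11250 rad
Load 2 — applied couple M₀=-3 kN·m at a=5 m (b=L-a=5):
  θ_2 = (M₀x²/(2L)+C₁)/EI  [x≤a] with C₁=M₀(3b²-L²)/(6L)=5/4 = ((-3)·4²/(2·10)+(5/4))/10000 = -23/200000 rad
Superposition: θ = Σ θ_i = -3887/1800000 rad ≈ -0.002159 rad

θ(4) = -3887/1800000 rad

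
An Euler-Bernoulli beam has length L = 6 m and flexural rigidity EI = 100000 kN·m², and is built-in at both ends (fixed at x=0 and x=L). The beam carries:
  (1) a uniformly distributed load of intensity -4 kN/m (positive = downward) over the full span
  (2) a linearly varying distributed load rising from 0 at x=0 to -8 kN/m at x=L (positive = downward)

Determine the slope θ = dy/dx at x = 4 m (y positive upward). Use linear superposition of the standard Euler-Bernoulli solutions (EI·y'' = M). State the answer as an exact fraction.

θ(4) = -29/281250 rad

Load 1 — uniform load w=-4 kN/m over full span:
  θ_1 = -wx(L-x)(L-2x)/(12EI) = -(-4)·4·(6-4)·(6-2·4)/(12·100000) = -1/18750 rad
Load 2 — triangular load w₀=-8 kN/m (0→w₀ over full span):
  θ_2 = -w₀(2x(L-x)(L-2x)(x+2L)+x²(L-x)²)/(120LEI) = -(-8)·(2·4·(6-4)·(6-2·4)·(4+2·6)+4²·(6-4)²)/(120·6·100000) = -7/140625 rad
Superposition: θ = Σ θ_i = -29/281250 rad ≈ -0.000103 rad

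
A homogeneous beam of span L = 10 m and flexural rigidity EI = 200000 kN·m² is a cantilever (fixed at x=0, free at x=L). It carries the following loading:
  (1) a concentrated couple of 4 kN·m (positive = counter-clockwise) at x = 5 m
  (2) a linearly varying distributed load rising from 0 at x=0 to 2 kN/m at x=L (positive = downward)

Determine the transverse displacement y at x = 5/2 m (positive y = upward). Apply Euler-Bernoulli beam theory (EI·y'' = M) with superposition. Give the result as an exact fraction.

Load 1 — applied couple M₀=4 kN·m at a=5 m (b=L-a=5):
  y_1 = M₀x²/(2EI)  [x≤a] = 4·(5/2)²/(2·200000) = 1/16000 m
Load 2 — triangular load w₀=2 kN/m (0→w₀ over full span):
  y_2 = (w₀Lx³/12-w₀L²x²/6-w₀x⁵/(120L))/EI = (2·10·(5/2)³/12-2·10²·(5/2)²/6-2·(5/2)⁵/(120·10))/200000 = -1121/1228800 m
Superposition: y = Σ y_i = -5221/6144000 m ≈ -0.000850 m

y(5/2) = -5221/6144000 m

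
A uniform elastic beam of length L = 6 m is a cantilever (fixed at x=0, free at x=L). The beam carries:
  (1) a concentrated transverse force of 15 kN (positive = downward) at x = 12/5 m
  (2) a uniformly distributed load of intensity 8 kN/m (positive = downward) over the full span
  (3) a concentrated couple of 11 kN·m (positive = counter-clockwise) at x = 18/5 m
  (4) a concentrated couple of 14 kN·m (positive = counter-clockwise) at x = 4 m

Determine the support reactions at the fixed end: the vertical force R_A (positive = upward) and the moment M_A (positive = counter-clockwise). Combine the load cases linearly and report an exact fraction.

Load 1 — point force P=15 kN at a=12/5 m (b=L-a=18/5):
  R_A = P = 15 kN
  M_A = Pa = 15·(12/5) = 36 kN·m
Load 2 — uniform load w=8 kN/m over full span:
  R_A = wL = 8·6 = 48 kN
  M_A = wL²/2 = 8·6²/2 = 144 kN·m
Load 3 — applied couple M₀=11 kN·m at a=18/5 m (b=L-a=12/5):
  R_A = 0 kN
  M_A = -M₀ = -11 kN·m
Load 4 — applied couple M₀=14 kN·m at a=4 m (b=L-a=2):
  R_A = 0 kN
  M_A = -M₀ = -14 kN·m
Superposition: R_A = 63 kN, M_A = 155 kN·m

R_A = 63 kN, M_A = 155 kN·m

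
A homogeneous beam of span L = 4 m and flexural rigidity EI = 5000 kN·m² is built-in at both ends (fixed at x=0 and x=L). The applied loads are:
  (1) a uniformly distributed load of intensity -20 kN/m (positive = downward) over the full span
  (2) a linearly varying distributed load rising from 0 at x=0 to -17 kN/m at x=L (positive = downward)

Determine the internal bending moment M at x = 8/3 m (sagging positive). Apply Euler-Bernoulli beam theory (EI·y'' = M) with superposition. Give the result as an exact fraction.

M(8/3) = -5504/405 kN·m

Load 1 — uniform load w=-20 kN/m over full span:
  M_1 = wLx/2 - wL²/12 - wx²/2 = (-20)·4·(8/3)/2 - (-20)·4²/12 - (-20)·(8/3)²/2 = -80/9 kN·m
Load 2 — triangular load w₀=-17 kN/m (0→w₀ over full span):
  M_2 = 3w₀Lx/20 - w₀L²/30 - w₀x³/(6L) = 3·(-17)·4·(8/3)/20 - (-17)·4²/30 - (-17)·(8/3)³/(6·4) = -1904/405 kN·m
Superposition: M = Σ M_i = -5504/405 kN·m ≈ -13.590123 kN·m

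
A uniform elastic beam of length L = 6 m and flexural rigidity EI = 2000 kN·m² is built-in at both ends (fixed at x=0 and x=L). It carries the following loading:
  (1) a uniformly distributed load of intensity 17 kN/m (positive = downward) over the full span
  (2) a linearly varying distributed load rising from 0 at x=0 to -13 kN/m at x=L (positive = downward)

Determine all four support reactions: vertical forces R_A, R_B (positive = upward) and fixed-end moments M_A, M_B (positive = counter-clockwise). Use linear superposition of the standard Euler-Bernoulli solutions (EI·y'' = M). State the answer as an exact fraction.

Load 1 — uniform load w=17 kN/m over full span:
  R_A = wL/2 = 17·6/2 = 51 kN
  M_A = wL²/12 = 17·6²/12 = 51 kN·m
  R_B = wL/2 = 17·6/2 = 51 kN
  M_B = -wL²/12 = -17·6²/12 = -51 kN·m
Load 2 — triangular load w₀=-13 kN/m (0→w₀ over full span):
  R_A = 3w₀L/20 = 3·(-13)·6/20 = -117/10 kN
  M_A = w₀L²/30 = (-13)·6²/30 = -78/5 kN·m
  R_B = 7w₀L/20 = 7·(-13)·6/20 = -273/10 kN
  M_B = -w₀L²/20 = -(-13)·6²/20 = 117/5 kN·m
Superposition: R_A = 393/10 kN, M_A = 177/5 kN·m, R_B = 237/10 kN, M_B = -138/5 kN·m

R_A = 393/10 kN, M_A = 177/5 kN·m, R_B = 237/10 kN, M_B = -138/5 kN·m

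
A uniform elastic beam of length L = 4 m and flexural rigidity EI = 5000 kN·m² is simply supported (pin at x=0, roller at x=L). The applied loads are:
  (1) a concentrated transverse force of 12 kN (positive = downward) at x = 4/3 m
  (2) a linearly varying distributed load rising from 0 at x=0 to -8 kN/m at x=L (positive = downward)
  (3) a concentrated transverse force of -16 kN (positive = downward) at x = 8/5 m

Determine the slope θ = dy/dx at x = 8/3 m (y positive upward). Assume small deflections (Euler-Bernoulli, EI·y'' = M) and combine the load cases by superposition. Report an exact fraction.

Load 1 — point force P=12 kN at a=4/3 m (b=L-a=8/3):
  θ_1 = -Pa(2L²-6Lx+3x²+a²)/(6LEI)  [x>a] = -12·(4/3)·(2·4²-6·4·(8/3)+3·(8/3)²+(4/3)²)/(6·4·5000) = 4/3375 rad
Load 2 — triangular load w₀=-8 kN/m (0→w₀ over full span):
  θ_2 = -w₀(7L⁴-30L²x²+15x⁴)/(360LEI) = -(-8)·(7·4⁴-30·4²·(8/3)²+15·(8/3)⁴)/(360·4·5000) = -728/759375 rad
Load 3 — point force P=-16 kN at a=8/5 m (b=L-a=12/5):
  θ_3 = -Pa(2L²-6Lx+3x²+a²)/(6LEI)  [x>a] = -(-16)·(8/5)·(2·4²-6·4·(8/3)+3·(8/3)²+(8/5)²)/(6·4·5000) = -1216/703125 rad
Superposition: θ = Σ θ_i = -28532/18984375 rad ≈ -0.001503 rad

θ(8/3) = -28532/18984375 rad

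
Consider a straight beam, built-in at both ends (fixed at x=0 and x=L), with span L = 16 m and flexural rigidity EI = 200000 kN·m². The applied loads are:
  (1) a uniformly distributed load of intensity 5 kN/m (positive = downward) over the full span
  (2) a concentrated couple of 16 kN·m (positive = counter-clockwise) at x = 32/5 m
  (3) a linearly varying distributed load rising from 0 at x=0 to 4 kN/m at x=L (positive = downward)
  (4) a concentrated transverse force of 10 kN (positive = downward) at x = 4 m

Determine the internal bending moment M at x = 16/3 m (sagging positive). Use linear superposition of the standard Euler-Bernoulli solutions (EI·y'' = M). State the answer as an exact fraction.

M(16/3) = 247973/4050 kN·m

Load 1 — uniform load w=5 kN/m over full span:
  M_1 = wLx/2 - wL²/12 - wx²/2 = 5·16·(16/3)/2 - 5·16²/12 - 5·(16/3)²/2 = 320/9 kN·m
Load 2 — applied couple M₀=16 kN·m at a=32/5 m (b=L-a=48/5):
  M_2 = R_Ax - M_A  [x≤a] with R_A=36/25, M_A=48/25 = (36/25)·(16/3) - (48/25) = 144/25 kN·m
Load 3 — triangular load w₀=4 kN/m (0→w₀ over full span):
  M_3 = 3w₀Lx/20 - w₀L²/30 - w₀x³/(6L) = 3·4·16·(16/3)/20 - 4·16²/30 - 4·(16/3)³/(6·16) = 4352/405 kN·m
Load 4 — point force P=10 kN at a=4 m (b=L-a=12):
  M_4 = Pa²(a+3b)(L-x)/L³ - Pa²b/L²  [x>a] = 10·4²·(4+3·12)·(16-(16/3))/16³ - 10·4²·12/16² = 55/6 kN·m
Superposition: M = Σ M_i = 247973/4050 kN·m ≈ 61.227901 kN·m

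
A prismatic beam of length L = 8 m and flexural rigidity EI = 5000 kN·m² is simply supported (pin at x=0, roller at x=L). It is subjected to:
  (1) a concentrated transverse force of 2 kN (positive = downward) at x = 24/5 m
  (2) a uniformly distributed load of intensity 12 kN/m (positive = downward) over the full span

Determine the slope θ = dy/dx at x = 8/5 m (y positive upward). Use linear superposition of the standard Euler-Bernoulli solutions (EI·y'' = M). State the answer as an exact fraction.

θ(8/5) = -3264/78125 rad

Load 1 — point force P=2 kN at a=24/5 m (b=L-a=16/5):
  θ_1 = -Pb(L²-b²-3x²)/(6LEI)  [x≤a] = -2·(16/5)·(8²-(16/5)²-3·(8/5)²)/(6·8·5000) = -96/78125 rad
Load 2 — uniform load w=12 kN/m over full span:
  θ_2 = -w(L³-6Lx²+4x³)/(24EI) = -12·(8³-6·8·(8/5)²+4·(8/5)³)/(24·5000) = -3168/78125 rad
Superposition: θ = Σ θ_i = -3264/78125 rad ≈ -0.041779 rad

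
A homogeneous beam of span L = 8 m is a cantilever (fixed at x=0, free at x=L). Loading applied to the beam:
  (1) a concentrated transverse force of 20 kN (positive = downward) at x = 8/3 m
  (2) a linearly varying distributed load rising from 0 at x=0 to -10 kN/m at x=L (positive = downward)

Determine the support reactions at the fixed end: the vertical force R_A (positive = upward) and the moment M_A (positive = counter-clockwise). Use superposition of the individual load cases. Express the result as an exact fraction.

Load 1 — point force P=20 kN at a=8/3 m (b=L-a=16/3):
  R_A = P = 20 kN
  M_A = Pa = 20·(8/3) = 160/3 kN·m
Load 2 — triangular load w₀=-10 kN/m (0→w₀ over full span):
  R_A = w₀L/2 = (-10)·8/2 = -40 kN
  M_A = w₀L²/3 = (-10)·8²/3 = -640/3 kN·m
Superposition: R_A = -20 kN, M_A = -160 kN·m

R_A = -20 kN, M_A = -160 kN·m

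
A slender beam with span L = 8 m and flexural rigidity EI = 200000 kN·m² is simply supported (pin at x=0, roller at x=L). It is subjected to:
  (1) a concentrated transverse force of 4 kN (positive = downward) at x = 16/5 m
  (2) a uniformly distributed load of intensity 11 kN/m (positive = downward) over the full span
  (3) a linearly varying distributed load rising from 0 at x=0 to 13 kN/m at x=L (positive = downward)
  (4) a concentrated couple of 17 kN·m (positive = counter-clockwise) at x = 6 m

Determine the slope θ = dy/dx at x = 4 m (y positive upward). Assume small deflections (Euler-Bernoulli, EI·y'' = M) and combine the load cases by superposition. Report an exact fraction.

θ(4) = -35863/900000000 rad

Load 1 — point force P=4 kN at a=16/5 m (b=L-a=24/5):
  θ_1 = -Pa(2L²-6Lx+3x²+a²)/(6LEI)  [x>a] = -4·(16/5)·(2·8²-6·8·4+3·4²+(16/5)²)/(6·8·200000) = 3/390625 rad
Load 2 — uniform load w=11 kN/m over full span:
  θ_2 = -w(L³-6Lx²+4x³)/(24EI) = -11·(8³-6·8·4²+4·4³)/(24·200000) = 0 rad
Load 3 — triangular load w₀=13 kN/m (0→w₀ over full span):
  θ_3 = -w₀(7L⁴-30L²x²+15x⁴)/(360LEI) = -13·(7·8⁴-30·8²·4²+15·4⁴)/(360·8·200000) = -91/2250000 rad
Load 4 — applied couple M₀=17 kN·m at a=6 m (b=L-a=2):
  θ_4 = (M₀x²/(2L)+C₁)/EI  [x≤a] with C₁=M₀(3b²-L²)/(6L)=-221/12 = (17·4²/(2·8)+(-221/12))/200000 = -17/2400000 rad
Superposition: θ = Σ θ_i = -35863/900000000 rad ≈ -0.000040 rad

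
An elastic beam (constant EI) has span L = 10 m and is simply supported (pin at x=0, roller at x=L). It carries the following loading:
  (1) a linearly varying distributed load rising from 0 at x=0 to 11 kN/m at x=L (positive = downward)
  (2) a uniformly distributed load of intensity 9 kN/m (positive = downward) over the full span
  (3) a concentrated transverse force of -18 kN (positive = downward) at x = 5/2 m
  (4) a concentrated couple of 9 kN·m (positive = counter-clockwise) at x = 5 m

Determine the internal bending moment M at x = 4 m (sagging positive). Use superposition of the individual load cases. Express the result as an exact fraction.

M(4) = 731/5 kN·m

Load 1 — triangular load w₀=11 kN/m (0→w₀ over full span):
  M_1 = w₀Lx/6 - w₀x³/(6L) = 11·10·4/6 - 11·4³/(6·10) = 308/5 kN·m
Load 2 — uniform load w=9 kN/m over full span:
  M_2 = wx(L-x)/2 = 9·4·(10-4)/2 = 108 kN·m
Load 3 — point force P=-18 kN at a=5/2 m (b=L-a=15/2):
  M_3 = Pa(L-x)/L  [x>a] = (-18)·(5/2)·(10-4)/10 = -27 kN·m
Load 4 — applied couple M₀=9 kN·m at a=5 m (b=L-a=5):
  M_4 = M₀x/L  [x≤a] = 9·4/10 = 18/5 kN·m
Superposition: M = Σ M_i = 731/5 kN·m ≈ 146.200000 kN·m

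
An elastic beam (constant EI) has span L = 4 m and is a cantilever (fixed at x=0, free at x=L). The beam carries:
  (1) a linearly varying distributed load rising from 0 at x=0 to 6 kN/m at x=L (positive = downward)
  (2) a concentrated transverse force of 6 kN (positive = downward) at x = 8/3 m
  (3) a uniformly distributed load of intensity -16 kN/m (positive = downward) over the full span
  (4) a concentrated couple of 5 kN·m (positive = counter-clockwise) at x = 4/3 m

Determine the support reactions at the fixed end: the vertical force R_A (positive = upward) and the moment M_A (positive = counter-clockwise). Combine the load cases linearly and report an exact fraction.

R_A = -46 kN, M_A = -85 kN·m

Load 1 — triangular load w₀=6 kN/m (0→w₀ over full span):
  R_A = w₀L/2 = 6·4/2 = 12 kN
  M_A = w₀L²/3 = 6·4²/3 = 32 kN·m
Load 2 — point force P=6 kN at a=8/3 m (b=L-a=4/3):
  R_A = P = 6 kN
  M_A = Pa = 6·(8/3) = 16 kN·m
Load 3 — uniform load w=-16 kN/m over full span:
  R_A = wL = (-16)·4 = -64 kN
  M_A = wL²/2 = (-16)·4²/2 = -128 kN·m
Load 4 — applied couple M₀=5 kN·m at a=4/3 m (b=L-a=8/3):
  R_A = 0 kN
  M_A = -M₀ = -5 kN·m
Superposition: R_A = -46 kN, M_A = -85 kN·m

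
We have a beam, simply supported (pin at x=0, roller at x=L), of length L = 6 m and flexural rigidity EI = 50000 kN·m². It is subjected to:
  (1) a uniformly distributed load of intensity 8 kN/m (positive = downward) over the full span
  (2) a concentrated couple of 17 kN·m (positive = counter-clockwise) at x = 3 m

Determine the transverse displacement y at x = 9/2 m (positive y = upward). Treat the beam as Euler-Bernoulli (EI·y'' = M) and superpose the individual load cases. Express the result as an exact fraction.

y(9/2) = -117/64000 m

Load 1 — uniform load w=8 kN/m over full span:
  y_1 = -wx(L³-2Lx²+x³)/(24EI) = -8·(9/2)·(6³-2·6·(9/2)²+(9/2)³)/(24·50000) = -1539/800000 m
Load 2 — applied couple M₀=17 kN·m at a=3 m (b=L-a=3):
  y_2 = (M₀x³/(6L)-M₀(x-a)²/2+C₁x)/EI  [x>a] with C₁=M₀(3b²-L²)/(6L)=-17/4 = (17·(9/2)³/(6·6)-17·((9/2)-3)²/2+(-17/4)·(9/2))/50000 = 153/1600000 m
Superposition: y = Σ y_i = -117/64000 m ≈ -0.001828 m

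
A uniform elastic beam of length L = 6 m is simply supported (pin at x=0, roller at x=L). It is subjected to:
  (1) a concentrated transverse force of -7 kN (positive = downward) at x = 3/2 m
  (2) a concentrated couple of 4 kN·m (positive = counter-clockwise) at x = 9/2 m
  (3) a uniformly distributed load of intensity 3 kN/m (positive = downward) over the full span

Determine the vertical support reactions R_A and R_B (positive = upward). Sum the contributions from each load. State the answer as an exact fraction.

Load 1 — point force P=-7 kN at a=3/2 m (b=L-a=9/2):
  R_A = Pb/L = (-7)·(9/2)/6 = -21/4 kN
  R_B = Pa/L = (-7)·(3/2)/6 = -7/4 kN
Load 2 — applied couple M₀=4 kN·m at a=9/2 m (b=L-a=3/2):
  R_A = M₀/L = 4/6 = 2/3 kN
  R_B = -M₀/L = -4/6 = -2/3 kN
Load 3 — uniform load w=3 kN/m over full span:
  R_A = wL/2 = 3·6/2 = 9 kN
  R_B = wL/2 = 3·6/2 = 9 kN
Superposition: R_A = 53/12 kN, R_B = 79/12 kN

R_A = 53/12 kN, R_B = 79/12 kN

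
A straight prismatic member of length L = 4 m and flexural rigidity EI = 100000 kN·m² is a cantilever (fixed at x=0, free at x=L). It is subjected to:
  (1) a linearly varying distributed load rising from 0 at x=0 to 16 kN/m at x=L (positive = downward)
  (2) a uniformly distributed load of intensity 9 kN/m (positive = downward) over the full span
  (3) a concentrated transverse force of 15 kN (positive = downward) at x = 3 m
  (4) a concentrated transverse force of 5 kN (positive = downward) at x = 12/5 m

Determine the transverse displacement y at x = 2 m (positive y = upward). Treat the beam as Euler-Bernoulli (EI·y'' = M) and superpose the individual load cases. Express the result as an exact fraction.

Load 1 — triangular load w₀=16 kN/m (0→w₀ over full span):
  y_1 = (w₀Lx³/12-w₀L²x²/6-w₀x⁵/(120L))/EI = (16·4·2³/12-16·4²·2²/6-16·2⁵/(120·4))/100000 = -121/93750 m
Load 2 — uniform load w=9 kN/m over full span:
  y_2 = -wx²(x²-4Lx+6L²)/(24EI) = -9·2²·(2²-4·4·2+6·4²)/(24·100000) = -51/50000 m
Load 3 — point force P=15 kN at a=3 m (b=L-a=1):
  y_3 = -Px²(3a-x)/(6EI)  [x≤a] = -15·2²·(3·3-2)/(6·100000) = -7/10000 m
Load 4 — point force P=5 kN at a=12/5 m (b=L-a=8/5):
  y_4 = -Px²(3a-x)/(6EI)  [x≤a] = -5·2²·(3·(12/5)-2)/(6·100000) = -13/75000 m
Superposition: y = Σ y_i = -199/62500 m ≈ -0.003184 m

y(2) = -199/62500 m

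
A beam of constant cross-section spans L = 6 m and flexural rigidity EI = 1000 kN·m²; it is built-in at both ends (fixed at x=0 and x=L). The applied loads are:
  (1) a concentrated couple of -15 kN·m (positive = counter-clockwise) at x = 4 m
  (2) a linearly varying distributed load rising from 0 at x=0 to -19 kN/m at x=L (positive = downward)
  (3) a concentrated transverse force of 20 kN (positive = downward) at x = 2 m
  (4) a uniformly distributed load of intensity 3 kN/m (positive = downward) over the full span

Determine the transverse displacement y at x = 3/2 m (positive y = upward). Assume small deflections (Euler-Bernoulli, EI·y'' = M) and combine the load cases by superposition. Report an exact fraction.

Load 1 — applied couple M₀=-15 kN·m at a=4 m (b=L-a=2):
  y_1 = (R_Ax³/6 - M_Ax²/2)/EI  [x≤a] with R_A=-10/3, M_A=-5 = ((-10/3)·(3/2)³/6 - (-5)·(3/2)²/2)/1000 = 3/800 m
Load 2 — triangular load w₀=-19 kN/m (0→w₀ over full span):
  y_2 = -w₀x²(L-x)²(x+2L)/(120LEI) = -(-19)·(3/2)²·(6-(3/2))²·((3/2)+2·6)/(120·6·1000) = 41553/2560000 m
Load 3 — point force P=20 kN at a=2 m (b=L-a=4):
  y_3 = -Pb²x²(3aL-(3a+b)x)/(6L³EI)  [x≤a] = -20·4²·(3/2)²·(3·2·6-(3·2+4)·(3/2))/(6·6³·1000) = -7/600 m
Load 4 — uniform load w=3 kN/m over full span:
  y_4 = -wx²(L-x)²/(24EI) = -3·(3/2)²·(6-(3/2))²/(24·1000) = -729/128000 m
Superposition: y = Σ y_i = 20119/7680000 m ≈ 0.002620 m

y(3/2) = 20119/7680000 m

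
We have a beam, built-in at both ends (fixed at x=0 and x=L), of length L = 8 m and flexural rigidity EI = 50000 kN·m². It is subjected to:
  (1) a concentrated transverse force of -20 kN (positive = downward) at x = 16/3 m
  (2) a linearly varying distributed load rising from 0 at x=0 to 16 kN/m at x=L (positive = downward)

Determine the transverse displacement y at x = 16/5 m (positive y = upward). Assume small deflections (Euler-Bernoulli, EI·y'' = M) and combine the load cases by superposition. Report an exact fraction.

y(16/5) = -3411968/3955078125 m

Load 1 — point force P=-20 kN at a=16/3 m (b=L-a=8/3):
  y_1 = -Pb²x²(3aL-(3a+b)x)/(6L³EI)  [x≤a] = -(-20)·(8/3)²·(16/5)²·(3·(16/3)·8-(3·(16/3)+(8/3))·(16/5))/(6·8³·50000) = 4096/6328125 m
Load 2 — triangular load w₀=16 kN/m (0→w₀ over full span):
  y_2 = -w₀x²(L-x)²(x+2L)/(120LEI) = -16·(16/5)²·(8-(16/5))²·((16/5)+2·8)/(120·8·50000) = -73728/48828125 m
Superposition: y = Σ y_i = -3411968/3955078125 m ≈ -0.000863 m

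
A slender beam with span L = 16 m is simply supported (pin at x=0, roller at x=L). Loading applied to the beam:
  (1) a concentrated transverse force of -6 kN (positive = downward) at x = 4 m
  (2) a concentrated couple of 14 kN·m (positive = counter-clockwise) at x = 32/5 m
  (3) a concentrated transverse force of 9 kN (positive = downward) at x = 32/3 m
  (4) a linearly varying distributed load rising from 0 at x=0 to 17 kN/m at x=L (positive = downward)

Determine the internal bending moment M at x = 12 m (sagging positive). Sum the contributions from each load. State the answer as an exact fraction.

M(12) = 505/2 kN·m

Load 1 — point force P=-6 kN at a=4 m (b=L-a=12):
  M_1 = Pa(L-x)/L  [x>a] = (-6)·4·(16-12)/16 = -6 kN·m
Load 2 — applied couple M₀=14 kN·m at a=32/5 m (b=L-a=48/5):
  M_2 = M₀x/L - M₀  [x>a] = 14·12/16 - 14 = -7/2 kN·m
Load 3 — point force P=9 kN at a=32/3 m (b=L-a=16/3):
  M_3 = Pa(L-x)/L  [x>a] = 9·(32/3)·(16-12)/16 = 24 kN·m
Load 4 — triangular load w₀=17 kN/m (0→w₀ over full span):
  M_4 = w₀Lx/6 - w₀x³/(6L) = 17·16·12/6 - 17·12³/(6·16) = 238 kN·m
Superposition: M = Σ M_i = 505/2 kN·m ≈ 252.500000 kN·m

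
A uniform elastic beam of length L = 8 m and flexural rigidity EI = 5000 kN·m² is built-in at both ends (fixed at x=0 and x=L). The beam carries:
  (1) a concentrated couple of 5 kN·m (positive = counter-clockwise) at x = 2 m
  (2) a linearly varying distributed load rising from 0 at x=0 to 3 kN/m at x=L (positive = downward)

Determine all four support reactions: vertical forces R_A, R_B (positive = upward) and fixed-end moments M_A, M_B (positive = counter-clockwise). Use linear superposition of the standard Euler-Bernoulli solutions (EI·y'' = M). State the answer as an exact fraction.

R_A = 1377/320 kN, M_A = 437/80 kN·m, R_B = 2463/320 kN, M_B = -643/80 kN·m

Load 1 — applied couple M₀=5 kN·m at a=2 m (b=L-a=6):
  R_A = 6M₀ab/L³ = 6·5·2·6/8³ = 45/64 kN
  M_A = M₀b(2a-b)/L² = 5·6·(2·2-6)/8² = -15/16 kN·m
  R_B = -6M₀ab/L³ = -6·5·2·6/8³ = -45/64 kN
  M_B = M₀a(2b-a)/L² = 5·2·(2·6-2)/8² = 25/16 kN·m
Load 2 — triangular load w₀=3 kN/m (0→w₀ over full span):
  R_A = 3w₀L/20 = 3·3·8/20 = 18/5 kN
  M_A = w₀L²/30 = 3·8²/30 = 32/5 kN·m
  R_B = 7w₀L/20 = 7·3·8/20 = 42/5 kN
  M_B = -w₀L²/20 = -3·8²/20 = -48/5 kN·m
Superposition: R_A = 1377/320 kN, M_A = 437/80 kN·m, R_B = 2463/320 kN, M_B = -643/80 kN·m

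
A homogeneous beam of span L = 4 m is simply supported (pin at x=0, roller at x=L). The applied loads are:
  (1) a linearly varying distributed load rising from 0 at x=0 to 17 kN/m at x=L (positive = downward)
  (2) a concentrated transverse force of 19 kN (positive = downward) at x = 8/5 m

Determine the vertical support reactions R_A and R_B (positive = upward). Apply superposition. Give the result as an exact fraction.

R_A = 341/15 kN, R_B = 454/15 kN

Load 1 — triangular load w₀=17 kN/m (0→w₀ over full span):
  R_A = w₀L/6 = 17·4/6 = 34/3 kN
  R_B = w₀L/3 = 17·4/3 = 68/3 kN
Load 2 — point force P=19 kN at a=8/5 m (b=L-a=12/5):
  R_A = Pb/L = 19·(12/5)/4 = 57/5 kN
  R_B = Pa/L = 19·(8/5)/4 = 38/5 kN
Superposition: R_A = 341/15 kN, R_B = 454/15 kN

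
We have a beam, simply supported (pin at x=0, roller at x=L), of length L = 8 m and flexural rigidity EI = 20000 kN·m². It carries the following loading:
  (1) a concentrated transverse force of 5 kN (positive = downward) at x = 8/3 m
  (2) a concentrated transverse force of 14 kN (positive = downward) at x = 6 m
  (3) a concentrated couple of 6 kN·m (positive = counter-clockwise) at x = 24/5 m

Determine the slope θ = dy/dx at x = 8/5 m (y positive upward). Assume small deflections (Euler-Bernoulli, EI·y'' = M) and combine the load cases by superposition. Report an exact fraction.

Load 1 — point force P=5 kN at a=8/3 m (b=L-a=16/3):
  θ_1 = -Pb(L²-b²-3x²)/(6LEI)  [x≤a] = -5·(16/3)·(8²-(16/3)²-3·(8/5)²)/(6·8·20000) = -196/253125 rad
Load 2 — point force P=14 kN at a=6 m (b=L-a=2):
  θ_2 = -Pb(L²-b²-3x²)/(6LEI)  [x≤a] = -14·2·(8²-2²-3·(8/5)²)/(6·8·20000) = -763/500000 rad
Load 3 — applied couple M₀=6 kN·m at a=24/5 m (b=L-a=16/5):
  θ_3 = (M₀x²/(2L)+C₁)/EI  [x≤a] with C₁=M₀(3b²-L²)/(6L)=-104/25 = (6·(8/5)²/(2·8)+(-104/25))/20000 = -1/6250 rad
Superposition: θ = Σ θ_i = -99643/40500000 rad ≈ -0.002460 rad

θ(8/5) = -99643/40500000 rad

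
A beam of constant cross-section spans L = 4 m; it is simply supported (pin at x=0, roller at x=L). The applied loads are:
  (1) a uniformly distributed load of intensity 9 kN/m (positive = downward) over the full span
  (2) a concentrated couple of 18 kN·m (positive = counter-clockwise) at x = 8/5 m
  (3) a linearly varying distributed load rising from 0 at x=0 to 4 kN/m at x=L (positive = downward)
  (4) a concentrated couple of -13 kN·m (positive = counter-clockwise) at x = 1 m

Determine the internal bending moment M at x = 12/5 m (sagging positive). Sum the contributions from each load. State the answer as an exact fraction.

Load 1 — uniform load w=9 kN/m over full span:
  M_1 = wx(L-x)/2 = 9·(12/5)·(4-(12/5))/2 = 432/25 kN·m
Load 2 — applied couple M₀=18 kN·m at a=8/5 m (b=L-a=12/5):
  M_2 = M₀x/L - M₀  [x>a] = 18·(12/5)/4 - 18 = -36/5 kN·m
Load 3 — triangular load w₀=4 kN/m (0→w₀ over full span):
  M_3 = w₀Lx/6 - w₀x³/(6L) = 4·4·(12/5)/6 - 4·(12/5)³/(6·4) = 512/125 kN·m
Load 4 — applied couple M₀=-13 kN·m at a=1 m (b=L-a=3):
  M_4 = M₀x/L - M₀  [x>a] = (-13)·(12/5)/4 - (-13) = 26/5 kN·m
Superposition: M = Σ M_i = 2422/125 kN·m ≈ 19.376000 kN·m

M(12/5) = 2422/125 kN·m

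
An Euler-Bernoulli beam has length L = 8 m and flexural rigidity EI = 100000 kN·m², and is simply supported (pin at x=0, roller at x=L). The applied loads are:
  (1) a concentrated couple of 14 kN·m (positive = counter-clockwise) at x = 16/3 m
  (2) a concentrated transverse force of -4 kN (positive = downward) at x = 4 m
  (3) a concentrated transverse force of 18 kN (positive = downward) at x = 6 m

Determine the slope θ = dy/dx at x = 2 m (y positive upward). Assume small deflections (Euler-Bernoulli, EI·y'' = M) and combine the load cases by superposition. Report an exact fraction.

θ(2) = -593/1800000 rad

Load 1 — applied couple M₀=14 kN·m at a=16/3 m (b=L-a=8/3):
  θ_1 = (M₀x²/(2L)+C₁)/EI  [x≤a] with C₁=M₀(3b²-L²)/(6L)=-112/9 = (14·2²/(2·8)+(-112/9))/100000 = -161/1800000 rad
Load 2 — point force P=-4 kN at a=4 m (b=L-a=4):
  θ_2 = -Pb(L²-b²-3x²)/(6LEI)  [x≤a] = -(-4)·4·(8²-4²-3·2²)/(6·8·100000) = 3/25000 rad
Load 3 — point force P=18 kN at a=6 m (b=L-a=2):
  θ_3 = -Pb(L²-b²-3x²)/(6LEI)  [x≤a] = -18·2·(8²-2²-3·2²)/(6·8·100000) = -9/25000 rad
Superposition: θ = Σ θ_i = -593/1800000 rad ≈ -0.000329 rad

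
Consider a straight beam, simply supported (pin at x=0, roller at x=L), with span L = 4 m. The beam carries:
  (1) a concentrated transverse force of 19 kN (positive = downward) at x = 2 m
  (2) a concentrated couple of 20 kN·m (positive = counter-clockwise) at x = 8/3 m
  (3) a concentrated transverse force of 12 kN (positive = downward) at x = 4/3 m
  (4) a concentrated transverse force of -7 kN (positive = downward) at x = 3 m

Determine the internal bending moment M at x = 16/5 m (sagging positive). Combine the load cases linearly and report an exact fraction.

Load 1 — point force P=19 kN at a=2 m (b=L-a=2):
  M_1 = Pa(L-x)/L  [x>a] = 19·2·(4-(16/5))/4 = 38/5 kN·m
Load 2 — applied couple M₀=20 kN·m at a=8/3 m (b=L-a=4/3):
  M_2 = M₀x/L - M₀  [x>a] = 20·(16/5)/4 - 20 = -4 kN·m
Load 3 — point force P=12 kN at a=4/3 m (b=L-a=8/3):
  M_3 = Pa(L-x)/L  [x>a] = 12·(4/3)·(4-(16/5))/4 = 16/5 kN·m
Load 4 — point force P=-7 kN at a=3 m (b=L-a=1):
  M_4 = Pa(L-x)/L  [x>a] = (-7)·3·(4-(16/5))/4 = -21/5 kN·m
Superposition: M = Σ M_i = 13/5 kN·m ≈ 2.600000 kN·m

M(16/5) = 13/5 kN·m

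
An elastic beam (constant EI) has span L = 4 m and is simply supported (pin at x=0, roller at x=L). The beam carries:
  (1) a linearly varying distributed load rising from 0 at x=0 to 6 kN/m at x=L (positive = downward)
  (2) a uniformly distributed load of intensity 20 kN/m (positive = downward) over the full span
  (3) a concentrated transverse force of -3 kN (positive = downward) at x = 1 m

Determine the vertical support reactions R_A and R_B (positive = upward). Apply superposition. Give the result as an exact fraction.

Load 1 — triangular load w₀=6 kN/m (0→w₀ over full span):
  R_A = w₀L/6 = 6·4/6 = 4 kN
  R_B = w₀L/3 = 6·4/3 = 8 kN
Load 2 — uniform load w=20 kN/m over full span:
  R_A = wL/2 = 20·4/2 = 40 kN
  R_B = wL/2 = 20·4/2 = 40 kN
Load 3 — point force P=-3 kN at a=1 m (b=L-a=3):
  R_A = Pb/L = (-3)·3/4 = -9/4 kN
  R_B = Pa/L = (-3)·1/4 = -3/4 kN
Superposition: R_A = 167/4 kN, R_B = 189/4 kN

R_A = 167/4 kN, R_B = 189/4 kN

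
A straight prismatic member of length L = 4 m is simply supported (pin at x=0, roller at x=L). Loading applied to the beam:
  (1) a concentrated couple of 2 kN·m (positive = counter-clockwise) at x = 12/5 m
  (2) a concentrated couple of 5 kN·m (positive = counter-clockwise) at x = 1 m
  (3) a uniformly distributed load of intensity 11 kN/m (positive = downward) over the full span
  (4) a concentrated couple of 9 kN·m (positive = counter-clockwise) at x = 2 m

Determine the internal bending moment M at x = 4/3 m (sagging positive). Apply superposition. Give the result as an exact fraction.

M(4/3) = 179/9 kN·m

Load 1 — applied couple M₀=2 kN·m at a=12/5 m (b=L-a=8/5):
  M_1 = M₀x/L  [x≤a] = 2·(4/3)/4 = 2/3 kN·m
Load 2 — applied couple M₀=5 kN·m at a=1 m (b=L-a=3):
  M_2 = M₀x/L - M₀  [x>a] = 5·(4/3)/4 - 5 = -10/3 kN·m
Load 3 — uniform load w=11 kN/m over full span:
  M_3 = wx(L-x)/2 = 11·(4/3)·(4-(4/3))/2 = 176/9 kN·m
Load 4 — applied couple M₀=9 kN·m at a=2 m (b=L-a=2):
  M_4 = M₀x/L  [x≤a] = 9·(4/3)/4 = 3 kN·m
Superposition: M = Σ M_i = 179/9 kN·m ≈ 19.888889 kN·m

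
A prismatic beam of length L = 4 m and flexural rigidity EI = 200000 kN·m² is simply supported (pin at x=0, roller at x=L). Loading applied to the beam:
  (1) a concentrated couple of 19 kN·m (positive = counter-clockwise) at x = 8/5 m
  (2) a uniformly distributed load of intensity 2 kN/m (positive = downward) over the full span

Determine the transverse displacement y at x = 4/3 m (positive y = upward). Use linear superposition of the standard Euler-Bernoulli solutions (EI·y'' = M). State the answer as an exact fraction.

Load 1 — applied couple M₀=19 kN·m at a=8/5 m (b=L-a=12/5):
  y_1 = (M₀x³/(6L)+C₁x)/EI  [x≤a] with C₁=M₀(3b²-L²)/(6L)=76/75 = (19·(4/3)³/(6·4)+(76/75)·(4/3))/200000 = 817/50625000 m
Load 2 — uniform load w=2 kN/m over full span:
  y_2 = -wx(L³-2Lx²+x³)/(24EI) = -2·(4/3)·(4³-2·4·(4/3)²+(4/3)³)/(24·200000) = -22/759375 m
Superposition: y = Σ y_i = -1949/151875000 m ≈ -0.000013 m

y(4/3) = -1949/151875000 m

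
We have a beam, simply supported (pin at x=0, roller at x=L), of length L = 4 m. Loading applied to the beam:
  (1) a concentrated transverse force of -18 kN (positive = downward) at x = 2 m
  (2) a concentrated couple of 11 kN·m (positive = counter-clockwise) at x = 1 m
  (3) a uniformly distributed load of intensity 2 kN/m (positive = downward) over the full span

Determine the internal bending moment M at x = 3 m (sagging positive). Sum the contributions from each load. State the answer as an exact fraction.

M(3) = -35/4 kN·m

Load 1 — point force P=-18 kN at a=2 m (b=L-a=2):
  M_1 = Pa(L-x)/L  [x>a] = (-18)·2·(4-3)/4 = -9 kN·m
Load 2 — applied couple M₀=11 kN·m at a=1 m (b=L-a=3):
  M_2 = M₀x/L - M₀  [x>a] = 11·3/4 - 11 = -11/4 kN·m
Load 3 — uniform load w=2 kN/m over full span:
  M_3 = wx(L-x)/2 = 2·3·(4-3)/2 = 3 kN·m
Superposition: M = Σ M_i = -35/4 kN·m ≈ -8.750000 kN·m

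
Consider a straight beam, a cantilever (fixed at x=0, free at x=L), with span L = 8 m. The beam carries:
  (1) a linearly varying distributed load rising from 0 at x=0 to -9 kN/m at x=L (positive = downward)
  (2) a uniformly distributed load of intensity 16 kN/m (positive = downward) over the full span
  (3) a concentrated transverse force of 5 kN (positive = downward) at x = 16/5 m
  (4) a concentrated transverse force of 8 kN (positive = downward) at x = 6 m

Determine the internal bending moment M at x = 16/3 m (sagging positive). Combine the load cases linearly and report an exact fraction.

Load 1 — triangular load w₀=-9 kN/m (0→w₀ over full span):
  M_1 = w₀Lx/2 - w₀L²/3 - w₀x³/(6L) = (-9)·8·(16/3)/2 - (-9)·8²/3 - (-9)·(16/3)³/(6·8) = 256/9 kN·m
Load 2 — uniform load w=16 kN/m over full span:
  M_2 = -w(L-x)²/2 = -16·(8-(16/3))²/2 = -512/9 kN·m
Load 3 — point force P=5 kN at a=16/5 m (b=L-a=24/5):
  M_3 = 0  [x>a] = 0 kN·m
Load 4 — point force P=8 kN at a=6 m (b=L-a=2):
  M_4 = -P(a-x)  [x≤a] = -8·(6-(16/3)) = -16/3 kN·m
Superposition: M = Σ M_i = -304/9 kN·m ≈ -33.777778 kN·m

M(16/3) = -304/9 kN·m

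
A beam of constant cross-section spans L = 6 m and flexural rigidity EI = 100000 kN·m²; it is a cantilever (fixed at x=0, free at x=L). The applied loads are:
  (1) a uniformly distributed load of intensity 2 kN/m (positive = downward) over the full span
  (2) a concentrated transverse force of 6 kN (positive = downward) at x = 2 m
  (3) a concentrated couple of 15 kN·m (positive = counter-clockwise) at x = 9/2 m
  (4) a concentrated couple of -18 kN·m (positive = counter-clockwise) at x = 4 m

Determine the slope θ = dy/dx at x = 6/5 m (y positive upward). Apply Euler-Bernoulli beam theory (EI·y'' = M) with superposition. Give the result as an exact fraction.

Load 1 — uniform load w=2 kN/m over full span:
  θ_1 = -wx(x²-3Lx+3L²)/(6EI) = -2·(6/5)·((6/5)²-3·6·(6/5)+3·6²)/(6·100000) = -549/1562500 rad
Load 2 — point force P=6 kN at a=2 m (b=L-a=4):
  θ_2 = -Px(2a-x)/(2EI)  [x≤a] = -6·(6/5)·(2·2-(6/5))/(2·100000) = -63/625000 rad
Load 3 — applied couple M₀=15 kN·m at a=9/2 m (b=L-a=3/2):
  θ_3 = M₀x/EI  [x≤a] = 15·(6/5)/100000 = 9/50000 rad
Load 4 — applied couple M₀=-18 kN·m at a=4 m (b=L-a=2):
  θ_4 = M₀x/EI  [x≤a] = (-18)·(6/5)/100000 = -27/125000 rad
Superposition: θ = Σ θ_i = -3051/6250000 rad ≈ -0.000488 rad

θ(6/5) = -3051/6250000 rad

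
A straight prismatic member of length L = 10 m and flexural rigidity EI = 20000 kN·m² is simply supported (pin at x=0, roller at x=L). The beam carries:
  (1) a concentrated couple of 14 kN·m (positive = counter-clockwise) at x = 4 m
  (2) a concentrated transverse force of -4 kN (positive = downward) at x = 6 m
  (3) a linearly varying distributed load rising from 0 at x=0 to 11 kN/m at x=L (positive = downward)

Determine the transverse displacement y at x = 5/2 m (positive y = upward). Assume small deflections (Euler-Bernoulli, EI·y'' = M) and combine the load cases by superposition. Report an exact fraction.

y(5/2) = -218997/10240000 m

Load 1 — applied couple M₀=14 kN·m at a=4 m (b=L-a=6):
  y_1 = (M₀x³/(6L)+C₁x)/EI  [x≤a] with C₁=M₀(3b²-L²)/(6L)=28/15 = (14·(5/2)³/(6·10)+(28/15)·(5/2))/20000 = 133/320000 m
Load 2 — point force P=-4 kN at a=6 m (b=L-a=4):
  y_2 = -Pbx(L²-b²-x²)/(6LEI)  [x≤a] = -(-4)·4·(5/2)·(10²-4²-(5/2)²)/(6·10·20000) = 311/120000 m
Load 3 — triangular load w₀=11 kN/m (0→w₀ over full span):
  y_3 = -w₀x(7L⁴-10L²x²+3x⁴)/(360LEI) = -11·(5/2)·(7·10⁴-10·10²·(5/2)²+3·(5/2)⁴)/(360·10·20000) = -1199/49152 m
Superposition: y = Σ y_i = -218997/10240000 m ≈ -0.021386 m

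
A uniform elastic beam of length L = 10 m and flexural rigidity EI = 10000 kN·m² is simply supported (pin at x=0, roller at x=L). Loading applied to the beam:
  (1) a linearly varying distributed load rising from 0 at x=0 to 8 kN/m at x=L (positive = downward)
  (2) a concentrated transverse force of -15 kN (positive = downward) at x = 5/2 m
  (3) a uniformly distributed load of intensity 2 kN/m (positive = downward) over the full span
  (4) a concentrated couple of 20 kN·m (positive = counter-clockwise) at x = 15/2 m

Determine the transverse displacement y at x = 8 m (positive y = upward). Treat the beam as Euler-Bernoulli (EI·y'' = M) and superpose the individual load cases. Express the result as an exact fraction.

Load 1 — triangular load w₀=8 kN/m (0→w₀ over full span):
  y_1 = -w₀x(7L⁴-10L²x²+3x⁴)/(360LEI) = -8·8·(7·10⁴-10·10²·8²+3·8⁴)/(360·10·10000) = -508/15625 m
Load 2 — point force P=-15 kN at a=5/2 m (b=L-a=15/2):
  y_2 = -Pa(L-x)(2Lx-a²-x²)/(6LEI)  [x>a] = -(-15)·(5/2)·(10-8)·(2·10·8-(5/2)²-8²)/(6·10·10000) = 359/32000 m
Load 3 — uniform load w=2 kN/m over full span:
  y_3 = -wx(L³-2Lx²+x³)/(24EI) = -2·8·(10³-2·10·8²+8³)/(24·10000) = -29/1875 m
Load 4 — applied couple M₀=20 kN·m at a=15/2 m (b=L-a=5/2):
  y_4 = (M₀x³/(6L)-M₀(x-a)²/2+C₁x)/EI  [x>a] with C₁=M₀(3b²-L²)/(6L)=-325/12 = (20·8³/(6·10)-20·(8-(15/2))²/2+(-325/12)·8)/10000 = -97/20000 m
Superposition: y = Σ y_i = -499319/12000000 m ≈ -0.041610 m

y(8) = -499319/12000000 m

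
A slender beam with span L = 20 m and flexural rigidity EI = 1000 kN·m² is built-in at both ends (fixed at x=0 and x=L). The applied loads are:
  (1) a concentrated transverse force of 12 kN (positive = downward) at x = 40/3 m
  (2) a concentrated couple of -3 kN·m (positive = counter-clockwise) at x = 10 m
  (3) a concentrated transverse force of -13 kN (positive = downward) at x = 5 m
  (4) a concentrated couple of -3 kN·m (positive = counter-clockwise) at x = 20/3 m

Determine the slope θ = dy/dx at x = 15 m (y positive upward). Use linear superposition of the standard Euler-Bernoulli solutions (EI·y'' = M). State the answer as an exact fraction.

Load 1 — point force P=12 kN at a=40/3 m (b=L-a=20/3):
  θ_1 = Pa²(L-x)(2bL-(3b+a)(L-x))/(2L³EI)  [x>a] = 12·(40/3)²·(20-15)·(2·(20/3)·20-(3·(20/3)+(40/3))·(20-15))/(2·20³·1000) = 1/15 rad
Load 2 — applied couple M₀=-3 kN·m at a=10 m (b=L-a=10):
  θ_2 = (R_Ax²/2 - M_Ax - M₀(x-a))/EI  [x>a] with R_A=-9/40, M_A=-3/4 = ((-9/40)·15²/2 - (-3/4)·15 - (-3)·(15-10))/1000 = 3/3200 rad
Load 3 — point force P=-13 kN at a=5 m (b=L-a=15):
  θ_3 = Pa²(L-x)(2bL-(3b+a)(L-x))/(2L³EI)  [x>a] = (-13)·5²·(20-15)·(2·15·20-(3·15+5)·(20-15))/(2·20³·1000) = -91/2560 rad
Load 4 — applied couple M₀=-3 kN·m at a=20/3 m (b=L-a=40/3):
  θ_4 = (R_Ax²/2 - M_Ax - M₀(x-a))/EI  [x>a] with R_A=-1/5, M_A=0 = ((-1/5)·15²/2 - 0·15 - (-3)·(15-(20/3)))/1000 = 1/400 rad
Superposition: θ = Σ θ_i = 1327/38400 rad ≈ 0.034557 rad

θ(15) = 1327/38400 rad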